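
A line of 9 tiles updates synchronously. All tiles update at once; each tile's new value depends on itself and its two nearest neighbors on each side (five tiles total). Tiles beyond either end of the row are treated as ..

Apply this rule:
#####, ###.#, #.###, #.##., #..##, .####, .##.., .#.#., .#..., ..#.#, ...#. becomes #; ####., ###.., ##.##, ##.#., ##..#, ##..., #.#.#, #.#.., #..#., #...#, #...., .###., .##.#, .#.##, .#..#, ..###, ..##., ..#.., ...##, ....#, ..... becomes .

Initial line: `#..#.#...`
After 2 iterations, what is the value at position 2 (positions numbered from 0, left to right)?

...##.#..
.......#.
position 2 holds .

.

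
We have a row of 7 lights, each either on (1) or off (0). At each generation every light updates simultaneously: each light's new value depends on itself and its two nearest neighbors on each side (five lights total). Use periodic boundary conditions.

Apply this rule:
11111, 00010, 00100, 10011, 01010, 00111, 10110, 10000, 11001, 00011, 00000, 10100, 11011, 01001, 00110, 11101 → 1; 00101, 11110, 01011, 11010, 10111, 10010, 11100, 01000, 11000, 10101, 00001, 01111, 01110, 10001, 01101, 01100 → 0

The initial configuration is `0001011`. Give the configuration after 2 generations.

0111010

0010010
0111010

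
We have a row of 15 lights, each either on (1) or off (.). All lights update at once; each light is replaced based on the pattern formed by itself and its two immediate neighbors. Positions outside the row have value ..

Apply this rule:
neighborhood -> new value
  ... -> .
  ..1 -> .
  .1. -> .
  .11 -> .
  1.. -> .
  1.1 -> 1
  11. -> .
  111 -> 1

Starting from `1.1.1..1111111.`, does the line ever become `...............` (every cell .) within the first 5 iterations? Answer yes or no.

yes

iteration 1: .1.1....11111..
iteration 2: ..1......111...
iteration 3: ..........1....
iteration 4: ...............
all cells are . at iteration 4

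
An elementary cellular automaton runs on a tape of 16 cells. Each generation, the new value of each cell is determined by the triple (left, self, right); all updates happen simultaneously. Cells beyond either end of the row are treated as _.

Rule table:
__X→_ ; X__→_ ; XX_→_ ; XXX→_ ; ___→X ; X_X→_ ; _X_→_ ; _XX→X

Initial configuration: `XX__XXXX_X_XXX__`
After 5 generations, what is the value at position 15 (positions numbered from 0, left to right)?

X

X___X______X___X
__X___XXXX___X__
X___X_X____X___X
__X_____XX___X__
X___XXX_X__X___X
position 15 holds X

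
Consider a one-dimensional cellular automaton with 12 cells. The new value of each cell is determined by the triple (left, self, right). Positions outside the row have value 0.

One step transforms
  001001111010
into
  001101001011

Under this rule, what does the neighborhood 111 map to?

0

At position 6 the neighborhood is 111; the next row has 0 there.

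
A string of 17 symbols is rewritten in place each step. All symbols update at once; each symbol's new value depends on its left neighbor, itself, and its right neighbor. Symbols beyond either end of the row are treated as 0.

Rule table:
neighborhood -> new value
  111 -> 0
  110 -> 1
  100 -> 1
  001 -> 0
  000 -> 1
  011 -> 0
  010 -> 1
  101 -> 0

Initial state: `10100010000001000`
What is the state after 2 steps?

step 1: 10111011111101111
step 2: 10001000000100001

10001000000100001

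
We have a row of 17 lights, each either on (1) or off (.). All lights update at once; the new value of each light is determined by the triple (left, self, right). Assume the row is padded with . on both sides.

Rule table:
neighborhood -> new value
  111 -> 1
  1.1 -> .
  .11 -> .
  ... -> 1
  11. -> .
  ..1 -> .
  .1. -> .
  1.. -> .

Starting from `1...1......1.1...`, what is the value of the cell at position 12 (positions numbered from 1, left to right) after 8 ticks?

.

tick 1: ..1...1111.....11
tick 2: 1...1..11..111...
tick 3: ..1.........1..11
tick 4: 1...1111111......
tick 5: ..1..11111..11111
tick 6: 1.....111....111.
tick 7: ..111..1..11..1..
tick 8: 1..1............1
position 12 holds .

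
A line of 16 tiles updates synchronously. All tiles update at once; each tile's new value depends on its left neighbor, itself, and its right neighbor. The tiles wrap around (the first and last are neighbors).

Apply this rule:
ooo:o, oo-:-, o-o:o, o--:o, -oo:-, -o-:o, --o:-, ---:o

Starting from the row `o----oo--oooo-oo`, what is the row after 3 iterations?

-ooo--o--oo--ooo

-ooo---o--oo-o-o
o-o-oo-oo---oooo
-ooo--o--oo--ooo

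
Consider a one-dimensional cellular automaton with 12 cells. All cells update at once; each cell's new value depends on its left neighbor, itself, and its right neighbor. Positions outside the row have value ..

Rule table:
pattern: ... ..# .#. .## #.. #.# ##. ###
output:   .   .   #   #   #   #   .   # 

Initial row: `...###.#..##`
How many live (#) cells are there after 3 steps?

7

...##.###.#.
...#.###.###
...####.###.
count of #: 7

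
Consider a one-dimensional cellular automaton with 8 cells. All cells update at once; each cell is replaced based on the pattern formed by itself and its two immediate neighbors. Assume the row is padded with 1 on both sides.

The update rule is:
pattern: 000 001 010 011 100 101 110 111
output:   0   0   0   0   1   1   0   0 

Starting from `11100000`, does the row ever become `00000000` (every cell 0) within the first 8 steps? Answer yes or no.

no

00010000
10001000
01000100
10100010
01010001
10101000
01010100
10101010
step 8 is 10101010, still not uniform 0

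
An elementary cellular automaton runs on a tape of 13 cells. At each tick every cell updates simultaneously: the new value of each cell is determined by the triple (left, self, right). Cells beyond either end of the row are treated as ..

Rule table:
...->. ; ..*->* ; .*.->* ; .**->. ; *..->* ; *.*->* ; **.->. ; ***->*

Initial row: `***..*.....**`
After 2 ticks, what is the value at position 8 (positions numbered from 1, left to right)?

.*.****...*..
***.**.*.***.
position 8 holds *

*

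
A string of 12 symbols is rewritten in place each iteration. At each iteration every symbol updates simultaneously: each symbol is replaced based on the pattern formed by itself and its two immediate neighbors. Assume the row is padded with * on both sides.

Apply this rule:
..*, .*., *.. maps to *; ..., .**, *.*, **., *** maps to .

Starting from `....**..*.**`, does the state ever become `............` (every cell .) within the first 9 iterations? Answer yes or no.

*..*..***...
.*****...*.*
......*.**..
*....**...**
.*..*..*.*..
.*******.***
............
all cells are . at iteration 7

yes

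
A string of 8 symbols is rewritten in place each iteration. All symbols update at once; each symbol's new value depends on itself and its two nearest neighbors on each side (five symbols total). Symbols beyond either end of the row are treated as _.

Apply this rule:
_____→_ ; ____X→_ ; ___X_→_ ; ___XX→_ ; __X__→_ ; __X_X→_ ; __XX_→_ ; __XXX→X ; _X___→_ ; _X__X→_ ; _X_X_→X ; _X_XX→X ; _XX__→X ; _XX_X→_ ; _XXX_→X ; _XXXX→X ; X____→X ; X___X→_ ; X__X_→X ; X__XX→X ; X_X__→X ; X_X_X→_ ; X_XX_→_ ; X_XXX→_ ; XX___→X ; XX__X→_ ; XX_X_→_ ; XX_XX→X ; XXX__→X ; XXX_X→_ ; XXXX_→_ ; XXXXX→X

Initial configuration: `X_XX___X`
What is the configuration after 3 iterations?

_X_XX___
__X_XXX_
___X_XXX

___X_XXX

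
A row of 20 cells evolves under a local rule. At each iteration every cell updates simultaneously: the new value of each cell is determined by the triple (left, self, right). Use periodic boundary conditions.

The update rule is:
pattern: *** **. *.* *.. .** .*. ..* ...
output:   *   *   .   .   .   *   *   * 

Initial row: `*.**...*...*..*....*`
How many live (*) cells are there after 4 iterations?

iteration 1: *..*.***.***.**.***.
iteration 2: *.**..**..**..*..**.
iteration 3: *..*.*.*.*.*.**.*.*.
iteration 4: *.**.*.*.*.*..*.*.*.
count of *: 10

10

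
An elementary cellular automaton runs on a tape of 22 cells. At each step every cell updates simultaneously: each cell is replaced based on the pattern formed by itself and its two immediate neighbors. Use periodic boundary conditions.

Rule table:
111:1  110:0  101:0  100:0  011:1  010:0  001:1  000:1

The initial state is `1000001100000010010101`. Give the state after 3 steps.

1111100111110010011100

0011111001111100100001
0111110011111001001110
1111100111110010011100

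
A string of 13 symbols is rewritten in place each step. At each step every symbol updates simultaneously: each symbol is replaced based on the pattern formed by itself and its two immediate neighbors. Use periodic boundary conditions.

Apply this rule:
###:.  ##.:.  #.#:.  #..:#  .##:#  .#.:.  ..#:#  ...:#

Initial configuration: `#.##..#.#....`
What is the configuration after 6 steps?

step 1: ..#.##...####
step 2: ##..#.####...
step 3: #.##..#...###
step 4: ..#.##.####..
step 5: ##..#..#...##
step 6: ..##.##.####.

..##.##.####.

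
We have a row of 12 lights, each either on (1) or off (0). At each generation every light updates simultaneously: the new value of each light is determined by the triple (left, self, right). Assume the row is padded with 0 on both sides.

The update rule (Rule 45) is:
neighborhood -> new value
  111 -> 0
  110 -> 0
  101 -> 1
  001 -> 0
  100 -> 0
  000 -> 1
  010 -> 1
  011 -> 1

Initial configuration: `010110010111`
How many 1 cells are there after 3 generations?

7

011100011100
010001010001
010101110101
count of 1: 7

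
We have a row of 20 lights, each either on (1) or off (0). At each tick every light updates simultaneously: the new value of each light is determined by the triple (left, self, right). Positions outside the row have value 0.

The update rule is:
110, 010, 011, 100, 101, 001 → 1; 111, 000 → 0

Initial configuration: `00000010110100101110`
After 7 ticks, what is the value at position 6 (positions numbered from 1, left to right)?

00000111111111111011
00001100000000001111
00011110000000011001
00110011000000111111
01111111100001100001
11000000110011110011
11100001111110011111
position 6 holds 0

0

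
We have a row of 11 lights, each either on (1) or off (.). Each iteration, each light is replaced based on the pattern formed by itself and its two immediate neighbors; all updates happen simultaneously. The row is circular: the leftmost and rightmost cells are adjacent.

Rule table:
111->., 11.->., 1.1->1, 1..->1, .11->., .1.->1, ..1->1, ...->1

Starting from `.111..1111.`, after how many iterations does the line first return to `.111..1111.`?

2

1...11....1
.111..1111.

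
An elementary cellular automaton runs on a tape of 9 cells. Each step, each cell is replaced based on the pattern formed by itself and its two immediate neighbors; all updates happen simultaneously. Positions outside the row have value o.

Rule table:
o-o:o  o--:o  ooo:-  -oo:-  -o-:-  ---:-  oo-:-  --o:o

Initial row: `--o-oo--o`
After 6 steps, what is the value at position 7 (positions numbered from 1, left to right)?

oo-o--oo-
--o-oo--o  (repeats step 0; period 2)
step 6: --o-oo--o
position 7 holds -

-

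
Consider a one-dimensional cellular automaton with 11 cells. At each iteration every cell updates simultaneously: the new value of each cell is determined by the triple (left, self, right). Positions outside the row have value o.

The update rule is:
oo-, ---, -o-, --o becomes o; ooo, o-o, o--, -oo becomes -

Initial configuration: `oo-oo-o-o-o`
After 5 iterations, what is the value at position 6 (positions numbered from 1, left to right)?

iteration 1: -o--o-o-o--
iteration 2: -o-oo-o-o-o
iteration 3: -o--o-o-o--  (repeats iteration 1; period 2)
iteration 5: -o--o-o-o--
position 6 holds -

-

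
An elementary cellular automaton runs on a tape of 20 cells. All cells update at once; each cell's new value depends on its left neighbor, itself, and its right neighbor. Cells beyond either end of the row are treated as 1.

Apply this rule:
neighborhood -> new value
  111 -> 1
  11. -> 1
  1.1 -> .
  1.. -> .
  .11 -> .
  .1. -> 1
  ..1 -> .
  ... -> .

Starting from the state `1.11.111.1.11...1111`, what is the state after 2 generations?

1..1..11.1..1....111
1..1...1.1..1.....11

1..1...1.1..1.....11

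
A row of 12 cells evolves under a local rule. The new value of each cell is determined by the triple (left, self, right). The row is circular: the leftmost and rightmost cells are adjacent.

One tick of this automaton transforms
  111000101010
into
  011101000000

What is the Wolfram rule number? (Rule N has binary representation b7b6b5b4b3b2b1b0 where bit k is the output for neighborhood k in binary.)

position 1: 111 → 1  (bit 7 = 1)
position 2: 110 → 1  (bit 6 = 1)
position 7: 101 → 0  (bit 5 = 0)
position 3: 100 → 1  (bit 4 = 1)
position 0: 011 → 0  (bit 3 = 0)
position 6: 010 → 0  (bit 2 = 0)
position 5: 001 → 1  (bit 1 = 1)
position 4: 000 → 0  (bit 0 = 0)
bits b7..b0 = 11010010 = 210

210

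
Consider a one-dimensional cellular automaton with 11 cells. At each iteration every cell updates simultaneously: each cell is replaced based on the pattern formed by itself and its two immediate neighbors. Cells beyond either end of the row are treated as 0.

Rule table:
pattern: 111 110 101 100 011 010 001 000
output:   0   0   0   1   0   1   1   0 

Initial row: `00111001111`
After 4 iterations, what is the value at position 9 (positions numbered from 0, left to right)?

01000110000
11101001000
00001111100
00010000010
position 9 holds 1

1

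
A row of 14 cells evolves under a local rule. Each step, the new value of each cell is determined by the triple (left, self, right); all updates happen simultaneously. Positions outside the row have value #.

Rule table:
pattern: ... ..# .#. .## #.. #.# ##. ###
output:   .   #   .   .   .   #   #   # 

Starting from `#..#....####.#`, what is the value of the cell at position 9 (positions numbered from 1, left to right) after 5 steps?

step 1: #.#....#.####.
step 2: ##....#.#.####
step 3: ##...#.#.#.###
step 4: ##..#.#.#.#.##
step 5: ##.#.#.#.#.#.#
position 9 holds .

.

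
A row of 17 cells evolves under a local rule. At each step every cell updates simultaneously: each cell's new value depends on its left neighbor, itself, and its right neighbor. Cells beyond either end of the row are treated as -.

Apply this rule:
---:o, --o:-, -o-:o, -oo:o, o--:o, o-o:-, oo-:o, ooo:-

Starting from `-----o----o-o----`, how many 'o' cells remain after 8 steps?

oooo-oooo-o-ooooo
o--o-o--o-o-o---o
oo-o-oo-o-o-ooo-o
oo-o-oo-o-o-o-o-o
oo-o-oo-o-o-o-o-o  (fixed point — unchanged through step 8)
count of o: 10

10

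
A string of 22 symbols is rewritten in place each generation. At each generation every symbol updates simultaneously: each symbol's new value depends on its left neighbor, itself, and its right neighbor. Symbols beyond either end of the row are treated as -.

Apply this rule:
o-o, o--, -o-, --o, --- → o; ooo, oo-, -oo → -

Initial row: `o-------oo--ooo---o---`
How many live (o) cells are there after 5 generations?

oooooooo--oo---ooooooo
--------oo--ooo-------
oooooooo--oo---ooooooo  (repeats generation 1; period 2)
generation 5: oooooooo--oo---ooooooo
count of o: 17

17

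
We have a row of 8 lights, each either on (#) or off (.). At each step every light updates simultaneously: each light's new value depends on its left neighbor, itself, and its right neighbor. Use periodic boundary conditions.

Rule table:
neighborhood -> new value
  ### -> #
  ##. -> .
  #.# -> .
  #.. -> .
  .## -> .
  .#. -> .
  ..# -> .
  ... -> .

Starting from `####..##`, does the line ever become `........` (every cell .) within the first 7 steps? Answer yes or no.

yes

step 1: ###....#
step 2: ##......
step 3: ........
all cells are . at step 3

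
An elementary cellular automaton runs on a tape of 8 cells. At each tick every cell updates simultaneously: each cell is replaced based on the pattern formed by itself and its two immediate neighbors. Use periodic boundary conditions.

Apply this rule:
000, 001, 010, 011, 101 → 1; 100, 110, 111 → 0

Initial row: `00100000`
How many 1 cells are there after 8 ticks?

tick 1: 11101111
tick 2: 00011000
tick 3: 11110011
tick 4: 00000110
tick 5: 11111100
tick 6: 10000001
tick 7: 00111111
tick 8: 01100000
count of 1: 2

2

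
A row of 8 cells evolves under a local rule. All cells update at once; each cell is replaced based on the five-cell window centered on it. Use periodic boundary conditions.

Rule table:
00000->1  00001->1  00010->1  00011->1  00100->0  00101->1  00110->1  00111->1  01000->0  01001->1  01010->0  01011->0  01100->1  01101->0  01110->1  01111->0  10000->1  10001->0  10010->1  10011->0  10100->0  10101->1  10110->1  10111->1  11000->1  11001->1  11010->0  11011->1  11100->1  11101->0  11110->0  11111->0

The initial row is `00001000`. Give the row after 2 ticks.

00011010

11110011
00011010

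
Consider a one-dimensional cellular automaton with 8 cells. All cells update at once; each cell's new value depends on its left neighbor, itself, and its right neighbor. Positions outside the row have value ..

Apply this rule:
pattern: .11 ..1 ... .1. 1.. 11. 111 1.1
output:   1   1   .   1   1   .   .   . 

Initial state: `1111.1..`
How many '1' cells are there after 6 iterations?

3

1....11.
11..11.1
1.111..1
1.1..111
1.1111..
1.1...1.
count of 1: 3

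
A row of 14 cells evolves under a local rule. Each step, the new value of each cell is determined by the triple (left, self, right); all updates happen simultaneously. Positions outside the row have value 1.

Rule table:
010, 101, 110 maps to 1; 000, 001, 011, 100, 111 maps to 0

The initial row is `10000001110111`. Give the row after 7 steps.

10000000011000
10000000001000
10000000001000  (fixed point — unchanged through step 7)

10000000001000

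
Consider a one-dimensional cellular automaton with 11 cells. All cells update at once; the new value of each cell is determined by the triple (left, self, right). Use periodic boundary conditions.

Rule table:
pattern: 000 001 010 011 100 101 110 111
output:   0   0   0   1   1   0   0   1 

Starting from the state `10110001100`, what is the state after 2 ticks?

00101001010
00000100001

00000100001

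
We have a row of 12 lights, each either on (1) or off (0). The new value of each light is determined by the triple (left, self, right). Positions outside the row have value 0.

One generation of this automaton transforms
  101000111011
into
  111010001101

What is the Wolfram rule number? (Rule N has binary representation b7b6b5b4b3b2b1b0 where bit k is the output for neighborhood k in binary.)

101

position 7: 111 → 0  (bit 7 = 0)
position 8: 110 → 1  (bit 6 = 1)
position 1: 101 → 1  (bit 5 = 1)
position 3: 100 → 0  (bit 4 = 0)
position 6: 011 → 0  (bit 3 = 0)
position 0: 010 → 1  (bit 2 = 1)
position 5: 001 → 0  (bit 1 = 0)
position 4: 000 → 1  (bit 0 = 1)
bits b7..b0 = 01100101 = 101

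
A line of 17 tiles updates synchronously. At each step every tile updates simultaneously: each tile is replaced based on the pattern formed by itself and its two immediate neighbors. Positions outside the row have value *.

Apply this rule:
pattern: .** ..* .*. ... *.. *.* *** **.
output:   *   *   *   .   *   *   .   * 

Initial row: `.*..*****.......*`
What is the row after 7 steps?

*****...**.....**
....**.****...**.
*..*****..**.****
****...*******...
...**.**.....**.*
*.*******...*****
***.....**.**....

***.....**.**....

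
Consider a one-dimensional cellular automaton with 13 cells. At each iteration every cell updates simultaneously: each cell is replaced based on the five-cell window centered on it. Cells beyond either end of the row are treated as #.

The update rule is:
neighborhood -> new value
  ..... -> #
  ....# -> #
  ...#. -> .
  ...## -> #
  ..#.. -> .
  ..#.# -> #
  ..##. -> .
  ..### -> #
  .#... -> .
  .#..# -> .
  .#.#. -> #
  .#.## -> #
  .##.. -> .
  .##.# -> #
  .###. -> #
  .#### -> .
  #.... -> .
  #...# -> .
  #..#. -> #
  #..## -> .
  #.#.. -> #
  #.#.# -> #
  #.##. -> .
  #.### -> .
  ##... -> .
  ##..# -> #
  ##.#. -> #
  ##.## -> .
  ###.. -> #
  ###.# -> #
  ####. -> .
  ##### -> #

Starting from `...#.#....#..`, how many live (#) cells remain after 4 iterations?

8

iteration 1: ...###..#....
iteration 2: ..######...##
iteration 3: #.#.##.#..##.
iteration 4: ####.###...#.
count of #: 8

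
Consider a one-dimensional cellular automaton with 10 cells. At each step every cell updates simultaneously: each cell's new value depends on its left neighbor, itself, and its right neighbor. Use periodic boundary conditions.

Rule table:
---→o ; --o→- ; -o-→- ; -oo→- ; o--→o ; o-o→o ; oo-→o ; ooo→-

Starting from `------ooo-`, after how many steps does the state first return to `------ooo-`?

10

step 1: ooooo---oo
step 2: ----ooo---
step 3: ooo---oooo
step 4: --ooo-----
step 5: o---oooooo
step 6: ooo-------
step 7: --ooooooo-
step 8: o-------oo
step 9: ooooooo---
step 10: ------ooo-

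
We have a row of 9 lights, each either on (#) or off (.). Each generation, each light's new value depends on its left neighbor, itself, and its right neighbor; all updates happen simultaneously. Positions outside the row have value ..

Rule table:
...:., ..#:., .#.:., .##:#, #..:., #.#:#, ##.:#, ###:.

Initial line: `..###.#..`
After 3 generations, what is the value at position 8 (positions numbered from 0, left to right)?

generation 1: ..#.##...
generation 2: ...###...
generation 3: ...#.#...
position 8 holds .

.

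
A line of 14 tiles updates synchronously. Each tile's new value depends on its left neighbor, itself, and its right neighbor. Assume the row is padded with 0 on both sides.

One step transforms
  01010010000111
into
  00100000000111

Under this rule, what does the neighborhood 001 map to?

At position 0 the neighborhood is 001; the next row has 0 there.

0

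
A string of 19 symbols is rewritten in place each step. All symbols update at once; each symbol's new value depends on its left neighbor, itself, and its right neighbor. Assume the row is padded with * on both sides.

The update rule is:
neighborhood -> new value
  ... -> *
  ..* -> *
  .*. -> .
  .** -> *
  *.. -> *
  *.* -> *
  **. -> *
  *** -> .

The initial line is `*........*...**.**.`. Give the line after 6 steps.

........***........

*********.*********
........***........
*********.*********  (repeats step 1; period 2)
step 6: ........***........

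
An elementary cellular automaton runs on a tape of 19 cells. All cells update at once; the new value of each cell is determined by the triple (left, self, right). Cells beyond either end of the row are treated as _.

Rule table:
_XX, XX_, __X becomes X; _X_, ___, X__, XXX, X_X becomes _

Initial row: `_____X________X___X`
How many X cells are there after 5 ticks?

3

____X________X___X_
___X________X___X__
__X________X___X___
_X________X___X____
X________X___X_____
count of X: 3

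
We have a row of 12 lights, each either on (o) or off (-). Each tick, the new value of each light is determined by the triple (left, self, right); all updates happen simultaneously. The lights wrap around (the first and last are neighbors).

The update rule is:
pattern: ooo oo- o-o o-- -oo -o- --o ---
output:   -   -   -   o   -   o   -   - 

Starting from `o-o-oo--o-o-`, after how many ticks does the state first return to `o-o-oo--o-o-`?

12

tick 1: o-o---o-o-o-
tick 2: o-oo--o-o-o-
tick 3: o---o-o-o-o-
tick 4: oo--o-o-o-o-
tick 5: --o-o-o-o-o-
tick 6: --o-o-o-o-oo
tick 7: o-o-o-o-o---
tick 8: o-o-o-o-oo--
tick 9: o-o-o-o---o-
tick 10: o-o-o-oo--o-
tick 11: o-o-o---o-o-
tick 12: o-o-oo--o-o-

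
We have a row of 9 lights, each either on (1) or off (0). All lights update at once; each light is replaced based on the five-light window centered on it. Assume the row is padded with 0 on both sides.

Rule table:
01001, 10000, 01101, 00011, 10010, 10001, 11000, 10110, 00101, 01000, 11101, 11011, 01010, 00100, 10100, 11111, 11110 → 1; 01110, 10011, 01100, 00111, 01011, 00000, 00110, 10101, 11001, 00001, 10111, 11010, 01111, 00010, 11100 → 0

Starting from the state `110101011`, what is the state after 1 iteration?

010010010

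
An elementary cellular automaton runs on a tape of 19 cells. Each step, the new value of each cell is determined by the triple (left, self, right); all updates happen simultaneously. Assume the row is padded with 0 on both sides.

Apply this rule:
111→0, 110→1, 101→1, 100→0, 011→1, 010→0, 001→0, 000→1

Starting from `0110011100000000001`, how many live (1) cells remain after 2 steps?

0110010101111111100
0110001011000000101
count of 1: 7

7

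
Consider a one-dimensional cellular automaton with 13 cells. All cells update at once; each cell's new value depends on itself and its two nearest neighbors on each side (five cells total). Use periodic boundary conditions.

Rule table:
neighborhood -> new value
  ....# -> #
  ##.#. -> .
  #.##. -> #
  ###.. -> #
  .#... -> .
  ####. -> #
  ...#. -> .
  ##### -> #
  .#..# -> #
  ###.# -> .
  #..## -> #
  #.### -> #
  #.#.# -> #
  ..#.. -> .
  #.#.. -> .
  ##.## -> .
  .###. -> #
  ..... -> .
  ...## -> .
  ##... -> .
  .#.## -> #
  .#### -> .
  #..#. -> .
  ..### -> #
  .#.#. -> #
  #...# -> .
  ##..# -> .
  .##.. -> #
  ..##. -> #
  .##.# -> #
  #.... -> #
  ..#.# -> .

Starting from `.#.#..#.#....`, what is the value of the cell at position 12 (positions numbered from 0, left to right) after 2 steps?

..#.#..#..#.#
#..#.#..#..#.
position 12 holds .

.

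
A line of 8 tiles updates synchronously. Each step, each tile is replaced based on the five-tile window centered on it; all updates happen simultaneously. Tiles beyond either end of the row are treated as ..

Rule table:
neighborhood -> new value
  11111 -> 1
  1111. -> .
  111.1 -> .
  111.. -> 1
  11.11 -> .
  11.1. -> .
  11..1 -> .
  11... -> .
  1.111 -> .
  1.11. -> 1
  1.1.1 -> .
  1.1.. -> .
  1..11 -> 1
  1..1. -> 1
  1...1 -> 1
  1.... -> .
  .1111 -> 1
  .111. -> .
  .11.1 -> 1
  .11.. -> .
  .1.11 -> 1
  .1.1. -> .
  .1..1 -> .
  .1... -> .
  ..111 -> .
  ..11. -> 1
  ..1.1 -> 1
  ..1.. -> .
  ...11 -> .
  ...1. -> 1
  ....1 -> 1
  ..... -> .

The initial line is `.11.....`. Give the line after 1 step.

.1......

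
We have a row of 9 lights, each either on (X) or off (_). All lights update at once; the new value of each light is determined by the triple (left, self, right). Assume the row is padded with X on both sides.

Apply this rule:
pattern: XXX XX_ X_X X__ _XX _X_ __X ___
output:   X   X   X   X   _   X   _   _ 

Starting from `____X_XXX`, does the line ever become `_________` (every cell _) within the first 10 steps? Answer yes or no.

no

X___XX_XX
XX___XX_X
XXX___XX_
XXXX___XX
XXXXX___X
XXXXXX___
XXXXXXX__
XXXXXXXX_
XXXXXXXXX
XXXXXXXXX
step 10 is XXXXXXXXX, still not uniform _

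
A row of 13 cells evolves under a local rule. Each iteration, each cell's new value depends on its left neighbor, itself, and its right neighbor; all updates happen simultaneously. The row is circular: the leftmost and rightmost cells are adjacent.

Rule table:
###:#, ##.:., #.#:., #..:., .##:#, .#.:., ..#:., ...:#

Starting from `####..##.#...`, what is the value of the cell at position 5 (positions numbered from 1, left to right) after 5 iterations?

###...#....#.
##..#...##...
#.....#.#..#.
..###........
#.##..#######
position 5 holds .

.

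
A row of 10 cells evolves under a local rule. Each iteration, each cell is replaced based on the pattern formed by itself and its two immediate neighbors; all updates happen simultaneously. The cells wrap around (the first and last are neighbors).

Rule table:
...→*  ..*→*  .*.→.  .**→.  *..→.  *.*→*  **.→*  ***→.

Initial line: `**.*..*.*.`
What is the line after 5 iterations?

.**..*.*.*
*.*.*.*.*.
.*.*.*.*.*
*.*.*.*.*.  (repeats iteration 2; period 2)
iteration 5: .*.*.*.*.*

.*.*.*.*.*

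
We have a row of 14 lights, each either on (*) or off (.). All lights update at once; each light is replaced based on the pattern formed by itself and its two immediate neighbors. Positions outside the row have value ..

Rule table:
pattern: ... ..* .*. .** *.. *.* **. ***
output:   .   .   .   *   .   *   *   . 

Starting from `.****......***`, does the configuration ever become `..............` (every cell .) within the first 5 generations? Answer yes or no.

yes

.*..*......*.*
............*.
..............
all cells are . at generation 3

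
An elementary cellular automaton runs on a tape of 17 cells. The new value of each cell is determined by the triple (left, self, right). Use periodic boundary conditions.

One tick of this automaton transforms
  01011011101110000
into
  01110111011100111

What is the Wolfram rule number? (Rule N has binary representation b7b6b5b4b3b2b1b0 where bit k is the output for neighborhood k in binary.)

position 7: 111 → 1  (bit 7 = 1)
position 4: 110 → 0  (bit 6 = 0)
position 2: 101 → 1  (bit 5 = 1)
position 13: 100 → 0  (bit 4 = 0)
position 3: 011 → 1  (bit 3 = 1)
position 1: 010 → 1  (bit 2 = 1)
position 0: 001 → 0  (bit 1 = 0)
position 14: 000 → 1  (bit 0 = 1)
bits b7..b0 = 10101101 = 173

173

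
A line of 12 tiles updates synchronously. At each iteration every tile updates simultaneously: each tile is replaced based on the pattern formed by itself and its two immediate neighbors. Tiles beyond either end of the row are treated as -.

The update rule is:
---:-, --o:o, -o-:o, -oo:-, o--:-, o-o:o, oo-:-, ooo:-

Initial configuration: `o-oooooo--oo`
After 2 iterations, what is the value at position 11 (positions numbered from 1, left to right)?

-

iteration 1: oo-------o--
iteration 2: --------oo--
position 11 holds -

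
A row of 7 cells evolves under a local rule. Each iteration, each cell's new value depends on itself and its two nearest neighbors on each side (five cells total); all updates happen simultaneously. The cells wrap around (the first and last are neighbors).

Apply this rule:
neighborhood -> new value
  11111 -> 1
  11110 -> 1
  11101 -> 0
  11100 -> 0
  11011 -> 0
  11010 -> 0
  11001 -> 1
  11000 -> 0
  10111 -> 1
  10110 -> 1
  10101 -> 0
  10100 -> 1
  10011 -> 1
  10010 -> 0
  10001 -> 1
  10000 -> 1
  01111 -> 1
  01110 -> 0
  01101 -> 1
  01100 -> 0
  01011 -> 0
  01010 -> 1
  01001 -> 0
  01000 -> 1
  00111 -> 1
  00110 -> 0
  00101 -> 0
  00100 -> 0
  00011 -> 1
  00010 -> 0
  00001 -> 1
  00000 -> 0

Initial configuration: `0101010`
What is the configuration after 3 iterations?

iteration 1: 0010110
iteration 2: 1000100
iteration 3: 0110000

0110000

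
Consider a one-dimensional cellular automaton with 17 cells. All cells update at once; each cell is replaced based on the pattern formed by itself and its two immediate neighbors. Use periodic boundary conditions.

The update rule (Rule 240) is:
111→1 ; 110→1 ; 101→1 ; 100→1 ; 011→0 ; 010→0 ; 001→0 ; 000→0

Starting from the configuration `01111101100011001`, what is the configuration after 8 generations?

10111110110001100
01011111011000110
00101111101100011
10010111110110001
11001011111011000
01100101111101100
00110010111110110
00011001011111011

00011001011111011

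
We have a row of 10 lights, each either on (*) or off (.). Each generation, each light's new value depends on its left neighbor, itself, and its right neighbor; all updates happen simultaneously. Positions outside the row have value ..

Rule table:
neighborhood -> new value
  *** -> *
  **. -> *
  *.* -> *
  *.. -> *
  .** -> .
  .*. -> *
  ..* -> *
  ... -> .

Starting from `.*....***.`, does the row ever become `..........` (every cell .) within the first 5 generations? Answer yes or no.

no

***..*.***
.******.**
*.******.*
**.*******
.**.******
generation 5 is .**.******, still not uniform .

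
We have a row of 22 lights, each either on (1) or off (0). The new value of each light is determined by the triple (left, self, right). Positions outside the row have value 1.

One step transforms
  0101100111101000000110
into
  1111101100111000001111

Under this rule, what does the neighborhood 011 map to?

1

At position 3 the neighborhood is 011; the next row has 1 there.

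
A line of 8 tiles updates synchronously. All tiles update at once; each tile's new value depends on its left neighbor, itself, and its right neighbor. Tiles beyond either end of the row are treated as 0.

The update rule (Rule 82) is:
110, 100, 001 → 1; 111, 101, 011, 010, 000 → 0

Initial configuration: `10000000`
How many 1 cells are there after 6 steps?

01000000
10100000
00010000
00101000
01000100
10101010
count of 1: 4

4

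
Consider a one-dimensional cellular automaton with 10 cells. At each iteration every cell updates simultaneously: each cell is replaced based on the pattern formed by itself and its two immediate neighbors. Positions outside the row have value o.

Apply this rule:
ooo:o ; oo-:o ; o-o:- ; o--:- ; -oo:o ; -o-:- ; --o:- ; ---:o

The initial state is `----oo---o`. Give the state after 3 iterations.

-oo-oo-o-o

iteration 1: -oo-oo-o-o
iteration 2: -oo-oo---o
iteration 3: -oo-oo-o-o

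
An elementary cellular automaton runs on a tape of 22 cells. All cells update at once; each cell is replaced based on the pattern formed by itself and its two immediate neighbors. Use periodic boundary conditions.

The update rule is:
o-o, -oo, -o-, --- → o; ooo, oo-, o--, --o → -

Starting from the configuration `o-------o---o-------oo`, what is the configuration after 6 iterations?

--ooooo-o-o-o-ooooo-o-
o-o----oooooooo----oo-
ooo-oo-o--------oo-o-o
---oo-oo-oooooo-o-oooo
-o-o-oo-oo-----oooo---
-ooooo-oo--ooo-o----oo

-ooooo-oo--ooo-o----oo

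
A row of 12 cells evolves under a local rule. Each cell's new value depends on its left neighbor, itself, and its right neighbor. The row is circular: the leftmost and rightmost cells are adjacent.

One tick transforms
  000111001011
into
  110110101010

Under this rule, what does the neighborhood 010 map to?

At position 8 the neighborhood is 010; the next row has 1 there.

1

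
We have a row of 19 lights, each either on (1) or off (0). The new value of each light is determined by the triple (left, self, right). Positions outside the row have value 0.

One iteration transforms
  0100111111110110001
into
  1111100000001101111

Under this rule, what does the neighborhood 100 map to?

At position 2 the neighborhood is 100; the next row has 1 there.

1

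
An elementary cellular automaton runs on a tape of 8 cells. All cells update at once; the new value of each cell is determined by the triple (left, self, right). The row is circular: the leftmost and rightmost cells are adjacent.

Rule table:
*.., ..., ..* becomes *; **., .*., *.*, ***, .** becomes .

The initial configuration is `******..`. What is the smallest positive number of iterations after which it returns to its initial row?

2

iteration 1: ......**
iteration 2: ******..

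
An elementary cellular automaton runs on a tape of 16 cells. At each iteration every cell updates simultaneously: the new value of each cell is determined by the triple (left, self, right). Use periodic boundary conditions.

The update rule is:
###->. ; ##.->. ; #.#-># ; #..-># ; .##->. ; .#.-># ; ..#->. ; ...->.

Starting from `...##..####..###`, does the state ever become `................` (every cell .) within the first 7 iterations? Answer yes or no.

iteration 1: #....#.....#....
iteration 2: ##...##....##...
iteration 3: ..#....#.....#..
iteration 4: ..##...##....##.
iteration 5: ....#....#.....#
iteration 6: #...##...##....#
iteration 7: .#....#....#....
iteration 7 is .#....#....#...., still not uniform .

no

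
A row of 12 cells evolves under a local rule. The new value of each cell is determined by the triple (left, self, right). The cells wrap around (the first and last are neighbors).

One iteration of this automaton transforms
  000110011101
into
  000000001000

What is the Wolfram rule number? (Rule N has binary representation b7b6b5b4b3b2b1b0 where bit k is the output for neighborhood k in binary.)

position 8: 111 → 1  (bit 7 = 1)
position 4: 110 → 0  (bit 6 = 0)
position 10: 101 → 0  (bit 5 = 0)
position 0: 100 → 0  (bit 4 = 0)
position 3: 011 → 0  (bit 3 = 0)
position 11: 010 → 0  (bit 2 = 0)
position 2: 001 → 0  (bit 1 = 0)
position 1: 000 → 0  (bit 0 = 0)
bits b7..b0 = 10000000 = 128

128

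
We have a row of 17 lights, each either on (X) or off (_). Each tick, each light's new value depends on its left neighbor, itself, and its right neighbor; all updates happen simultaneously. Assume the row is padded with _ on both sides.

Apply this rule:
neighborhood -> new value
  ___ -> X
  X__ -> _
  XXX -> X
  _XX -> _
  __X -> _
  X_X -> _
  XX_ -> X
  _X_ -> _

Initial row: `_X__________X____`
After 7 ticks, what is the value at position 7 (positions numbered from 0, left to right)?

___XXXXXXXX___XXX
XX__XXXXXXX_X__XX
_X___XXXXXX_____X
___X__XXXXX_XXX__
XX_____XXXX__XX_X
_X_XXX__XXX___X__
____XX___XX_X___X
position 7 holds _

_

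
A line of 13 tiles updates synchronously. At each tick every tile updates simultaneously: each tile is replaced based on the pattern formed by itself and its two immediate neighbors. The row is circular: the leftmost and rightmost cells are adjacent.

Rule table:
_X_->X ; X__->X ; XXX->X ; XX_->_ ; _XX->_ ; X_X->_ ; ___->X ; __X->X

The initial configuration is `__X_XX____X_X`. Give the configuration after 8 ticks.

XXX_X___XX_XX

XXX___XXXXX_X
XX_XXX_XXX___
____X___X_XXX
XXXXXXXXX__X_
_XXXXXXX_XXX_
X_XXXXX___X_X
___XXX_XXXX__
XXX_X___XX_XX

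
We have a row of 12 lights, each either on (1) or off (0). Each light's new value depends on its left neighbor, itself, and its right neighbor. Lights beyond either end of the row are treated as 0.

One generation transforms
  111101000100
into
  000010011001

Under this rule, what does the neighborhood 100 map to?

At position 6 the neighborhood is 100; the next row has 0 there.

0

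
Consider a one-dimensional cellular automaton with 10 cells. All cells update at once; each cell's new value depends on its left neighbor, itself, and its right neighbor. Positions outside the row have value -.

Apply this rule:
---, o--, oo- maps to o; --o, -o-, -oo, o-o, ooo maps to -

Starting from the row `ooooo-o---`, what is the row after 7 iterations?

o--o---ooo

iteration 1: ----o--ooo
iteration 2: ooo--o---o
iteration 3: --oo--oo--
iteration 4: o--oo--ooo
iteration 5: -o--oo---o
iteration 6: --o--ooo--
iteration 7: o--o---ooo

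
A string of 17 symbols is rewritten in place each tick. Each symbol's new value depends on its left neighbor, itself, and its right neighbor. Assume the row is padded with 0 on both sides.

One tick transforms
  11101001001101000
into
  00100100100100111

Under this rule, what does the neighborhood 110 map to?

At position 2 the neighborhood is 110; the next row has 1 there.

1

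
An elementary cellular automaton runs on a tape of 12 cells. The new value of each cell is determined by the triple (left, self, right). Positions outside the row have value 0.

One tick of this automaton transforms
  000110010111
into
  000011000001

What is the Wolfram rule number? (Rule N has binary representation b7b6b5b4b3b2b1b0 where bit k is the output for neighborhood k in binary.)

position 10: 111 → 0  (bit 7 = 0)
position 4: 110 → 1  (bit 6 = 1)
position 8: 101 → 0  (bit 5 = 0)
position 5: 100 → 1  (bit 4 = 1)
position 3: 011 → 0  (bit 3 = 0)
position 7: 010 → 0  (bit 2 = 0)
position 2: 001 → 0  (bit 1 = 0)
position 0: 000 → 0  (bit 0 = 0)
bits b7..b0 = 01010000 = 80

80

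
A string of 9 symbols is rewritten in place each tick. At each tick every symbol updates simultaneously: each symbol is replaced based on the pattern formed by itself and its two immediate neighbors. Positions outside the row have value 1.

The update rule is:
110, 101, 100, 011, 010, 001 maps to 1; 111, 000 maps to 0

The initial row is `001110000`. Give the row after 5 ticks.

111110011

111011001
001111111
111000000
001100001
111110011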